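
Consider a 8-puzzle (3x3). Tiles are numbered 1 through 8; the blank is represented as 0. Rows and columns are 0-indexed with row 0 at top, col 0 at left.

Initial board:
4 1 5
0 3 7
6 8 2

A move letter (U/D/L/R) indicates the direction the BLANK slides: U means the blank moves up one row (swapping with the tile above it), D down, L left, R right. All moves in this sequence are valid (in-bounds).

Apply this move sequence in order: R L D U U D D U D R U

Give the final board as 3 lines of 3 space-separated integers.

After move 1 (R):
4 1 5
3 0 7
6 8 2

After move 2 (L):
4 1 5
0 3 7
6 8 2

After move 3 (D):
4 1 5
6 3 7
0 8 2

After move 4 (U):
4 1 5
0 3 7
6 8 2

After move 5 (U):
0 1 5
4 3 7
6 8 2

After move 6 (D):
4 1 5
0 3 7
6 8 2

After move 7 (D):
4 1 5
6 3 7
0 8 2

After move 8 (U):
4 1 5
0 3 7
6 8 2

After move 9 (D):
4 1 5
6 3 7
0 8 2

After move 10 (R):
4 1 5
6 3 7
8 0 2

After move 11 (U):
4 1 5
6 0 7
8 3 2

Answer: 4 1 5
6 0 7
8 3 2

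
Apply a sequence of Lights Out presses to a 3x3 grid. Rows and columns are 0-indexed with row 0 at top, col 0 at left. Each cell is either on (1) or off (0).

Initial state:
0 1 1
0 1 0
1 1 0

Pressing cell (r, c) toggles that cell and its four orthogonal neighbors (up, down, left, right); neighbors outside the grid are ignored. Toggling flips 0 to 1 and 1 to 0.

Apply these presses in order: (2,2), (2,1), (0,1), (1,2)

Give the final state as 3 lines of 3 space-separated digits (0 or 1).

After press 1 at (2,2):
0 1 1
0 1 1
1 0 1

After press 2 at (2,1):
0 1 1
0 0 1
0 1 0

After press 3 at (0,1):
1 0 0
0 1 1
0 1 0

After press 4 at (1,2):
1 0 1
0 0 0
0 1 1

Answer: 1 0 1
0 0 0
0 1 1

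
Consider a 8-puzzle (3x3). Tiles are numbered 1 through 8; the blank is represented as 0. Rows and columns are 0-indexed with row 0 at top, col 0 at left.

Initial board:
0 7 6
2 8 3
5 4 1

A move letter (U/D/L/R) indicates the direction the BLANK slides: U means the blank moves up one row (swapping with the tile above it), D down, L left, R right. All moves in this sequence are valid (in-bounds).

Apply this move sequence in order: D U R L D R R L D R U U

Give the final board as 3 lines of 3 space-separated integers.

Answer: 2 7 0
8 4 6
5 1 3

Derivation:
After move 1 (D):
2 7 6
0 8 3
5 4 1

After move 2 (U):
0 7 6
2 8 3
5 4 1

After move 3 (R):
7 0 6
2 8 3
5 4 1

After move 4 (L):
0 7 6
2 8 3
5 4 1

After move 5 (D):
2 7 6
0 8 3
5 4 1

After move 6 (R):
2 7 6
8 0 3
5 4 1

After move 7 (R):
2 7 6
8 3 0
5 4 1

After move 8 (L):
2 7 6
8 0 3
5 4 1

After move 9 (D):
2 7 6
8 4 3
5 0 1

After move 10 (R):
2 7 6
8 4 3
5 1 0

After move 11 (U):
2 7 6
8 4 0
5 1 3

After move 12 (U):
2 7 0
8 4 6
5 1 3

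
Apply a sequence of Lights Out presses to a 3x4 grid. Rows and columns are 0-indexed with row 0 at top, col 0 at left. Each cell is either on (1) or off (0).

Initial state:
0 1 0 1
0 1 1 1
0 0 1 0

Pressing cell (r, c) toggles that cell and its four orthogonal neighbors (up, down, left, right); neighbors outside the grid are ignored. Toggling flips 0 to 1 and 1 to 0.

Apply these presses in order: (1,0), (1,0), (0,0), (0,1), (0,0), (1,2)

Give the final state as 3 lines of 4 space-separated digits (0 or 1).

After press 1 at (1,0):
1 1 0 1
1 0 1 1
1 0 1 0

After press 2 at (1,0):
0 1 0 1
0 1 1 1
0 0 1 0

After press 3 at (0,0):
1 0 0 1
1 1 1 1
0 0 1 0

After press 4 at (0,1):
0 1 1 1
1 0 1 1
0 0 1 0

After press 5 at (0,0):
1 0 1 1
0 0 1 1
0 0 1 0

After press 6 at (1,2):
1 0 0 1
0 1 0 0
0 0 0 0

Answer: 1 0 0 1
0 1 0 0
0 0 0 0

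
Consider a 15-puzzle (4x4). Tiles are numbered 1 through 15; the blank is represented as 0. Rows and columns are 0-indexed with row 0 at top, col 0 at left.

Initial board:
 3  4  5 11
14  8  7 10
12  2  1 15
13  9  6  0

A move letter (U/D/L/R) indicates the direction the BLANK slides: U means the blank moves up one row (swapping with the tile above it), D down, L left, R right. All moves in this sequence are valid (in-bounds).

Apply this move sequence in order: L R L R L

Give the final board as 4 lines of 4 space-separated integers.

Answer:  3  4  5 11
14  8  7 10
12  2  1 15
13  9  0  6

Derivation:
After move 1 (L):
 3  4  5 11
14  8  7 10
12  2  1 15
13  9  0  6

After move 2 (R):
 3  4  5 11
14  8  7 10
12  2  1 15
13  9  6  0

After move 3 (L):
 3  4  5 11
14  8  7 10
12  2  1 15
13  9  0  6

After move 4 (R):
 3  4  5 11
14  8  7 10
12  2  1 15
13  9  6  0

After move 5 (L):
 3  4  5 11
14  8  7 10
12  2  1 15
13  9  0  6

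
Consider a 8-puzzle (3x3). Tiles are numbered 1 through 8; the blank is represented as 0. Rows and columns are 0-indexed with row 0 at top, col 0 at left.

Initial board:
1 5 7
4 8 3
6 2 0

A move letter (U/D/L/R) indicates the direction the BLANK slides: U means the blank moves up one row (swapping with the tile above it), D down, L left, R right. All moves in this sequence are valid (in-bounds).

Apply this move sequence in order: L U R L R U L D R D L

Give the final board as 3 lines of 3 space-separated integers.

Answer: 1 3 5
4 7 2
6 0 8

Derivation:
After move 1 (L):
1 5 7
4 8 3
6 0 2

After move 2 (U):
1 5 7
4 0 3
6 8 2

After move 3 (R):
1 5 7
4 3 0
6 8 2

After move 4 (L):
1 5 7
4 0 3
6 8 2

After move 5 (R):
1 5 7
4 3 0
6 8 2

After move 6 (U):
1 5 0
4 3 7
6 8 2

After move 7 (L):
1 0 5
4 3 7
6 8 2

After move 8 (D):
1 3 5
4 0 7
6 8 2

After move 9 (R):
1 3 5
4 7 0
6 8 2

After move 10 (D):
1 3 5
4 7 2
6 8 0

After move 11 (L):
1 3 5
4 7 2
6 0 8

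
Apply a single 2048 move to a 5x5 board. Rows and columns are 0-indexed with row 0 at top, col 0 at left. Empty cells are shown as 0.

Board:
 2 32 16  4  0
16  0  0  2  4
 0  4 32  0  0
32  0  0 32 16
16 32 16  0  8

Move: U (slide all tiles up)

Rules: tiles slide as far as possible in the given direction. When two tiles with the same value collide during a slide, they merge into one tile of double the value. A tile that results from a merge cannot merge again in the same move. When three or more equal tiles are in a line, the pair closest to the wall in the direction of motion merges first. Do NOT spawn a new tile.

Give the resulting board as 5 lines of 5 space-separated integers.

Slide up:
col 0: [2, 16, 0, 32, 16] -> [2, 16, 32, 16, 0]
col 1: [32, 0, 4, 0, 32] -> [32, 4, 32, 0, 0]
col 2: [16, 0, 32, 0, 16] -> [16, 32, 16, 0, 0]
col 3: [4, 2, 0, 32, 0] -> [4, 2, 32, 0, 0]
col 4: [0, 4, 0, 16, 8] -> [4, 16, 8, 0, 0]

Answer:  2 32 16  4  4
16  4 32  2 16
32 32 16 32  8
16  0  0  0  0
 0  0  0  0  0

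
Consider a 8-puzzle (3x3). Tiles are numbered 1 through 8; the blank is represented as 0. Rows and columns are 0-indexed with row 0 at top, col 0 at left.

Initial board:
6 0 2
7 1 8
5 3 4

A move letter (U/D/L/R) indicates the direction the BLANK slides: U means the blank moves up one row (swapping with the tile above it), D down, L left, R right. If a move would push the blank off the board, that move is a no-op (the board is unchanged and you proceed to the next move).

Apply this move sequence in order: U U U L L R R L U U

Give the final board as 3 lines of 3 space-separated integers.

After move 1 (U):
6 0 2
7 1 8
5 3 4

After move 2 (U):
6 0 2
7 1 8
5 3 4

After move 3 (U):
6 0 2
7 1 8
5 3 4

After move 4 (L):
0 6 2
7 1 8
5 3 4

After move 5 (L):
0 6 2
7 1 8
5 3 4

After move 6 (R):
6 0 2
7 1 8
5 3 4

After move 7 (R):
6 2 0
7 1 8
5 3 4

After move 8 (L):
6 0 2
7 1 8
5 3 4

After move 9 (U):
6 0 2
7 1 8
5 3 4

After move 10 (U):
6 0 2
7 1 8
5 3 4

Answer: 6 0 2
7 1 8
5 3 4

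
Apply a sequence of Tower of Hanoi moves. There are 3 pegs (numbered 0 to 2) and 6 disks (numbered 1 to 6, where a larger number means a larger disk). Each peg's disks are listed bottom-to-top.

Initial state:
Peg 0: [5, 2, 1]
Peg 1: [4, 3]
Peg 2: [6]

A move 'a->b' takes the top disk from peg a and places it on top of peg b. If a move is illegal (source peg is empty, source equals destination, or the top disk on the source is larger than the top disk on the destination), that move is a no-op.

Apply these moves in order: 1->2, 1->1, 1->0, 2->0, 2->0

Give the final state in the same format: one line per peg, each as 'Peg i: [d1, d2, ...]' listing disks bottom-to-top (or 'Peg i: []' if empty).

Answer: Peg 0: [5, 2, 1]
Peg 1: [4]
Peg 2: [6, 3]

Derivation:
After move 1 (1->2):
Peg 0: [5, 2, 1]
Peg 1: [4]
Peg 2: [6, 3]

After move 2 (1->1):
Peg 0: [5, 2, 1]
Peg 1: [4]
Peg 2: [6, 3]

After move 3 (1->0):
Peg 0: [5, 2, 1]
Peg 1: [4]
Peg 2: [6, 3]

After move 4 (2->0):
Peg 0: [5, 2, 1]
Peg 1: [4]
Peg 2: [6, 3]

After move 5 (2->0):
Peg 0: [5, 2, 1]
Peg 1: [4]
Peg 2: [6, 3]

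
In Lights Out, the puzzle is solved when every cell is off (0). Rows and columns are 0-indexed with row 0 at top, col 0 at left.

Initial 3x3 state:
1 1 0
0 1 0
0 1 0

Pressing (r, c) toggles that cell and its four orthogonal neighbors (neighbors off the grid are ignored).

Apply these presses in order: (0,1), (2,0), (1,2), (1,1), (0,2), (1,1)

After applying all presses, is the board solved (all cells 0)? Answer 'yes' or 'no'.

Answer: no

Derivation:
After press 1 at (0,1):
0 0 1
0 0 0
0 1 0

After press 2 at (2,0):
0 0 1
1 0 0
1 0 0

After press 3 at (1,2):
0 0 0
1 1 1
1 0 1

After press 4 at (1,1):
0 1 0
0 0 0
1 1 1

After press 5 at (0,2):
0 0 1
0 0 1
1 1 1

After press 6 at (1,1):
0 1 1
1 1 0
1 0 1

Lights still on: 6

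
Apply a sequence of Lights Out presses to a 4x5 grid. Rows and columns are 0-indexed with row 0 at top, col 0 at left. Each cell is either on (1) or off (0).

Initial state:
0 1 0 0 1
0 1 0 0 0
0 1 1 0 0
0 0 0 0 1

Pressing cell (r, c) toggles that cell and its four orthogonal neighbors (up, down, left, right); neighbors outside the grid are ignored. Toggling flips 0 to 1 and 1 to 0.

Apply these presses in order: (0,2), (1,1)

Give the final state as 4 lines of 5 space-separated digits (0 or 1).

After press 1 at (0,2):
0 0 1 1 1
0 1 1 0 0
0 1 1 0 0
0 0 0 0 1

After press 2 at (1,1):
0 1 1 1 1
1 0 0 0 0
0 0 1 0 0
0 0 0 0 1

Answer: 0 1 1 1 1
1 0 0 0 0
0 0 1 0 0
0 0 0 0 1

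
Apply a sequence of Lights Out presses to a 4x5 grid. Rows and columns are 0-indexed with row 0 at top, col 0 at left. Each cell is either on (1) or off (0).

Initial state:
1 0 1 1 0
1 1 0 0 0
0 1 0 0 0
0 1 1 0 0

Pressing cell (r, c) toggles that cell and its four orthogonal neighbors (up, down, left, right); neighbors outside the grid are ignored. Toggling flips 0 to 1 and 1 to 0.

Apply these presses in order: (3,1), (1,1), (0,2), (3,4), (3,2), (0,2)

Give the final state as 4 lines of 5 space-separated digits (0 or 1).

Answer: 1 1 1 1 0
0 0 1 0 0
0 1 1 0 1
1 1 1 0 1

Derivation:
After press 1 at (3,1):
1 0 1 1 0
1 1 0 0 0
0 0 0 0 0
1 0 0 0 0

After press 2 at (1,1):
1 1 1 1 0
0 0 1 0 0
0 1 0 0 0
1 0 0 0 0

After press 3 at (0,2):
1 0 0 0 0
0 0 0 0 0
0 1 0 0 0
1 0 0 0 0

After press 4 at (3,4):
1 0 0 0 0
0 0 0 0 0
0 1 0 0 1
1 0 0 1 1

After press 5 at (3,2):
1 0 0 0 0
0 0 0 0 0
0 1 1 0 1
1 1 1 0 1

After press 6 at (0,2):
1 1 1 1 0
0 0 1 0 0
0 1 1 0 1
1 1 1 0 1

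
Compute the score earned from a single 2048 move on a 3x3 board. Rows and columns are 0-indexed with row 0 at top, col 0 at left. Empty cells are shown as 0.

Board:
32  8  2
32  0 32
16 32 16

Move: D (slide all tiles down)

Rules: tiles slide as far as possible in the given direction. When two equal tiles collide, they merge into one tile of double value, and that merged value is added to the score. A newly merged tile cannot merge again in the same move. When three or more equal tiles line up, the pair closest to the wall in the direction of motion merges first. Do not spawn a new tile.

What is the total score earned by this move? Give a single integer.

Slide down:
col 0: [32, 32, 16] -> [0, 64, 16]  score +64 (running 64)
col 1: [8, 0, 32] -> [0, 8, 32]  score +0 (running 64)
col 2: [2, 32, 16] -> [2, 32, 16]  score +0 (running 64)
Board after move:
 0  0  2
64  8 32
16 32 16

Answer: 64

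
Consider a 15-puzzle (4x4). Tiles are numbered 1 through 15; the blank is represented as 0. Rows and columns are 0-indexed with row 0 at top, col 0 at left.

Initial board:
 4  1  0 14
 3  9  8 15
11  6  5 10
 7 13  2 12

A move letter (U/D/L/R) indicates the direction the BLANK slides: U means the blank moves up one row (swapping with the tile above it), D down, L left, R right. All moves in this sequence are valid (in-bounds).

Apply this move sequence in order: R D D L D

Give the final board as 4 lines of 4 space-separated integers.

After move 1 (R):
 4  1 14  0
 3  9  8 15
11  6  5 10
 7 13  2 12

After move 2 (D):
 4  1 14 15
 3  9  8  0
11  6  5 10
 7 13  2 12

After move 3 (D):
 4  1 14 15
 3  9  8 10
11  6  5  0
 7 13  2 12

After move 4 (L):
 4  1 14 15
 3  9  8 10
11  6  0  5
 7 13  2 12

After move 5 (D):
 4  1 14 15
 3  9  8 10
11  6  2  5
 7 13  0 12

Answer:  4  1 14 15
 3  9  8 10
11  6  2  5
 7 13  0 12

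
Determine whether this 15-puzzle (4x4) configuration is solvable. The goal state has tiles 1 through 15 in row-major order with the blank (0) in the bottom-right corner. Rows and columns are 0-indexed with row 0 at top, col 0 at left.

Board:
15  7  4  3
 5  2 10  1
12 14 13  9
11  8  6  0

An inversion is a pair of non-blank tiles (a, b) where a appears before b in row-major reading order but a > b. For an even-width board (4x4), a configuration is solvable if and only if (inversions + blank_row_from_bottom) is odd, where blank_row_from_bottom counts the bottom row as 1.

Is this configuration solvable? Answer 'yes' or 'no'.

Inversions: 50
Blank is in row 3 (0-indexed from top), which is row 1 counting from the bottom (bottom = 1).
50 + 1 = 51, which is odd, so the puzzle is solvable.

Answer: yes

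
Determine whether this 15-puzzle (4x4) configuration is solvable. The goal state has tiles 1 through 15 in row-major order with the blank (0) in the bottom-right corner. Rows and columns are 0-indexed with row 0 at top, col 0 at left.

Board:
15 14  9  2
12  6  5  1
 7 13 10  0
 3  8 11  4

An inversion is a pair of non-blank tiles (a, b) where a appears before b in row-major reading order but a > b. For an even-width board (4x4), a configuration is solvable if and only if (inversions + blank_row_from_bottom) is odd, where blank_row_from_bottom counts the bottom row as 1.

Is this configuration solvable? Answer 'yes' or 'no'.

Answer: no

Derivation:
Inversions: 64
Blank is in row 2 (0-indexed from top), which is row 2 counting from the bottom (bottom = 1).
64 + 2 = 66, which is even, so the puzzle is not solvable.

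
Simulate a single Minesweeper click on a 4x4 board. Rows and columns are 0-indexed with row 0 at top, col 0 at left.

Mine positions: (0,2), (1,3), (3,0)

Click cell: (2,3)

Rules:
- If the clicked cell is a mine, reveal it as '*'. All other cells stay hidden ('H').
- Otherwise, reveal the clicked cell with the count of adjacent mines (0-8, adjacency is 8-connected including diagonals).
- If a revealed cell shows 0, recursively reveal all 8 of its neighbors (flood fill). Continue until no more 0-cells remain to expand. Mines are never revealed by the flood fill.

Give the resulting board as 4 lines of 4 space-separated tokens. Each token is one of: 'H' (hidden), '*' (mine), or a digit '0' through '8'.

H H H H
H H H H
H H H 1
H H H H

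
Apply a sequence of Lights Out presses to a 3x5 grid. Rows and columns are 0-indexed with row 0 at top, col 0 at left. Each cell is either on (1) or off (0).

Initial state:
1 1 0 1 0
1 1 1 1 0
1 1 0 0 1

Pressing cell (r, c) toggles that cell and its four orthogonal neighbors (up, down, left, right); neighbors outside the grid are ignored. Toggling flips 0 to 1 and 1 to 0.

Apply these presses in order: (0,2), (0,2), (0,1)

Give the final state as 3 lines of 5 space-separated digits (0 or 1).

After press 1 at (0,2):
1 0 1 0 0
1 1 0 1 0
1 1 0 0 1

After press 2 at (0,2):
1 1 0 1 0
1 1 1 1 0
1 1 0 0 1

After press 3 at (0,1):
0 0 1 1 0
1 0 1 1 0
1 1 0 0 1

Answer: 0 0 1 1 0
1 0 1 1 0
1 1 0 0 1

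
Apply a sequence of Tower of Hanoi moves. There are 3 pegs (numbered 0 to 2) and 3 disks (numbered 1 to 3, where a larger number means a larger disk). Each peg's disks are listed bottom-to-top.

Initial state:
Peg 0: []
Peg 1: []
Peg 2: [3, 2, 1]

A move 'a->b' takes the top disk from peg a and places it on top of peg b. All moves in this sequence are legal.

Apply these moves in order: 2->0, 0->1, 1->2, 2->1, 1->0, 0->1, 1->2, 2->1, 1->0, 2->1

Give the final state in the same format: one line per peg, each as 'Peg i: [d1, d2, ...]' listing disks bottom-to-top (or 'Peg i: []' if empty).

Answer: Peg 0: [1]
Peg 1: [2]
Peg 2: [3]

Derivation:
After move 1 (2->0):
Peg 0: [1]
Peg 1: []
Peg 2: [3, 2]

After move 2 (0->1):
Peg 0: []
Peg 1: [1]
Peg 2: [3, 2]

After move 3 (1->2):
Peg 0: []
Peg 1: []
Peg 2: [3, 2, 1]

After move 4 (2->1):
Peg 0: []
Peg 1: [1]
Peg 2: [3, 2]

After move 5 (1->0):
Peg 0: [1]
Peg 1: []
Peg 2: [3, 2]

After move 6 (0->1):
Peg 0: []
Peg 1: [1]
Peg 2: [3, 2]

After move 7 (1->2):
Peg 0: []
Peg 1: []
Peg 2: [3, 2, 1]

After move 8 (2->1):
Peg 0: []
Peg 1: [1]
Peg 2: [3, 2]

After move 9 (1->0):
Peg 0: [1]
Peg 1: []
Peg 2: [3, 2]

After move 10 (2->1):
Peg 0: [1]
Peg 1: [2]
Peg 2: [3]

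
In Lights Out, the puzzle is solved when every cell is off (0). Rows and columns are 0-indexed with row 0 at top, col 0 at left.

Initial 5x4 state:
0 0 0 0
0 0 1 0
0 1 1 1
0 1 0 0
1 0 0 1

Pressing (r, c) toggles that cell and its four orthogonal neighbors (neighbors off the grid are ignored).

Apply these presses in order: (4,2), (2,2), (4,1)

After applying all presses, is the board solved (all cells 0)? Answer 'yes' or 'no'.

After press 1 at (4,2):
0 0 0 0
0 0 1 0
0 1 1 1
0 1 1 0
1 1 1 0

After press 2 at (2,2):
0 0 0 0
0 0 0 0
0 0 0 0
0 1 0 0
1 1 1 0

After press 3 at (4,1):
0 0 0 0
0 0 0 0
0 0 0 0
0 0 0 0
0 0 0 0

Lights still on: 0

Answer: yes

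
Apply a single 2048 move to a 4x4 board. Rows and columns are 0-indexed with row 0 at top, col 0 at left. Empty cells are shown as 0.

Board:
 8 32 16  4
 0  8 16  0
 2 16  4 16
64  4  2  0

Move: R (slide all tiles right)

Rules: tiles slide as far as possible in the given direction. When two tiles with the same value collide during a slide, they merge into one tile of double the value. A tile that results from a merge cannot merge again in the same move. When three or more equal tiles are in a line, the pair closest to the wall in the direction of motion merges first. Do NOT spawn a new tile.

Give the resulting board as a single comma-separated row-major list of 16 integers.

Slide right:
row 0: [8, 32, 16, 4] -> [8, 32, 16, 4]
row 1: [0, 8, 16, 0] -> [0, 0, 8, 16]
row 2: [2, 16, 4, 16] -> [2, 16, 4, 16]
row 3: [64, 4, 2, 0] -> [0, 64, 4, 2]

Answer: 8, 32, 16, 4, 0, 0, 8, 16, 2, 16, 4, 16, 0, 64, 4, 2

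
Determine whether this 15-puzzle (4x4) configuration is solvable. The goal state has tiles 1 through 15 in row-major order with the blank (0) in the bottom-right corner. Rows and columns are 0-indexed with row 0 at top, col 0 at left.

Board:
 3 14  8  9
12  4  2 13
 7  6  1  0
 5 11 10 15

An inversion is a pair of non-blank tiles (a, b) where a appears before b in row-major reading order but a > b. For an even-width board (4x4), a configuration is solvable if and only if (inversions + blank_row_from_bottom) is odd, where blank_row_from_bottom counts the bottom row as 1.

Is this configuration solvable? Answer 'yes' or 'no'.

Inversions: 49
Blank is in row 2 (0-indexed from top), which is row 2 counting from the bottom (bottom = 1).
49 + 2 = 51, which is odd, so the puzzle is solvable.

Answer: yes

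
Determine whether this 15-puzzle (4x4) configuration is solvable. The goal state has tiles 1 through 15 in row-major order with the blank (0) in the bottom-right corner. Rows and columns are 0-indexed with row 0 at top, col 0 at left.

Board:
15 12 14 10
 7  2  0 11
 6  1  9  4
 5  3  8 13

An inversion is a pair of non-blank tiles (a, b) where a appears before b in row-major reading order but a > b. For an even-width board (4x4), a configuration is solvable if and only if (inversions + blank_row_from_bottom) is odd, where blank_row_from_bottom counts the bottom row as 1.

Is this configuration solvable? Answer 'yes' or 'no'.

Inversions: 70
Blank is in row 1 (0-indexed from top), which is row 3 counting from the bottom (bottom = 1).
70 + 3 = 73, which is odd, so the puzzle is solvable.

Answer: yes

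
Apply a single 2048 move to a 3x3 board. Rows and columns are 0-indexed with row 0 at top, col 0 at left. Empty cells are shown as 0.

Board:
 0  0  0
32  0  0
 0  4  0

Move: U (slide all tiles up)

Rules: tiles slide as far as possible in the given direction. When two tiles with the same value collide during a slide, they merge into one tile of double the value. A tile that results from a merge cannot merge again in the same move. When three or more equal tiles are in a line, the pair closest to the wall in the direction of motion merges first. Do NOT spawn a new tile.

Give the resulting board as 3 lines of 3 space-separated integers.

Answer: 32  4  0
 0  0  0
 0  0  0

Derivation:
Slide up:
col 0: [0, 32, 0] -> [32, 0, 0]
col 1: [0, 0, 4] -> [4, 0, 0]
col 2: [0, 0, 0] -> [0, 0, 0]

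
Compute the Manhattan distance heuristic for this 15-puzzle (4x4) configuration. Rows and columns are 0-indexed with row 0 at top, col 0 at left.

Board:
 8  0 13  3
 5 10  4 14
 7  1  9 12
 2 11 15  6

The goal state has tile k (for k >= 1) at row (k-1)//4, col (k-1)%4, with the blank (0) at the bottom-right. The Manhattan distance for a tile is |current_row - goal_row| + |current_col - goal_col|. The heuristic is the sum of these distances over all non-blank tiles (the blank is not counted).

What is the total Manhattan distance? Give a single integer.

Tile 8: at (0,0), goal (1,3), distance |0-1|+|0-3| = 4
Tile 13: at (0,2), goal (3,0), distance |0-3|+|2-0| = 5
Tile 3: at (0,3), goal (0,2), distance |0-0|+|3-2| = 1
Tile 5: at (1,0), goal (1,0), distance |1-1|+|0-0| = 0
Tile 10: at (1,1), goal (2,1), distance |1-2|+|1-1| = 1
Tile 4: at (1,2), goal (0,3), distance |1-0|+|2-3| = 2
Tile 14: at (1,3), goal (3,1), distance |1-3|+|3-1| = 4
Tile 7: at (2,0), goal (1,2), distance |2-1|+|0-2| = 3
Tile 1: at (2,1), goal (0,0), distance |2-0|+|1-0| = 3
Tile 9: at (2,2), goal (2,0), distance |2-2|+|2-0| = 2
Tile 12: at (2,3), goal (2,3), distance |2-2|+|3-3| = 0
Tile 2: at (3,0), goal (0,1), distance |3-0|+|0-1| = 4
Tile 11: at (3,1), goal (2,2), distance |3-2|+|1-2| = 2
Tile 15: at (3,2), goal (3,2), distance |3-3|+|2-2| = 0
Tile 6: at (3,3), goal (1,1), distance |3-1|+|3-1| = 4
Sum: 4 + 5 + 1 + 0 + 1 + 2 + 4 + 3 + 3 + 2 + 0 + 4 + 2 + 0 + 4 = 35

Answer: 35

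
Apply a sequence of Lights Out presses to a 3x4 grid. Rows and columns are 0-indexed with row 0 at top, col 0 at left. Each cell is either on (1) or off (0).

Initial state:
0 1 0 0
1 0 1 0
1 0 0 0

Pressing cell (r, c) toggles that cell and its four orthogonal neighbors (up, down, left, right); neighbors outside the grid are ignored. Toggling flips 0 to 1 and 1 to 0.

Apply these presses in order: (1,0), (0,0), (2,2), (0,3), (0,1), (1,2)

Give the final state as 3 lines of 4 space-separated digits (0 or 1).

After press 1 at (1,0):
1 1 0 0
0 1 1 0
0 0 0 0

After press 2 at (0,0):
0 0 0 0
1 1 1 0
0 0 0 0

After press 3 at (2,2):
0 0 0 0
1 1 0 0
0 1 1 1

After press 4 at (0,3):
0 0 1 1
1 1 0 1
0 1 1 1

After press 5 at (0,1):
1 1 0 1
1 0 0 1
0 1 1 1

After press 6 at (1,2):
1 1 1 1
1 1 1 0
0 1 0 1

Answer: 1 1 1 1
1 1 1 0
0 1 0 1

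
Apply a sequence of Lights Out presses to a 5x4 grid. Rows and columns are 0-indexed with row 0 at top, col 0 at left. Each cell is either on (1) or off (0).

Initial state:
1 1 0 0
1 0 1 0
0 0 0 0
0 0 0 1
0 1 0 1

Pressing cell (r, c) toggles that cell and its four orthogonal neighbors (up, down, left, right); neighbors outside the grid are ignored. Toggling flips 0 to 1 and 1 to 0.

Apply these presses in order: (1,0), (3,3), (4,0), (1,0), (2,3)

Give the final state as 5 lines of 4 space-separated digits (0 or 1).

Answer: 1 1 0 0
1 0 1 1
0 0 1 0
1 0 1 1
1 0 0 0

Derivation:
After press 1 at (1,0):
0 1 0 0
0 1 1 0
1 0 0 0
0 0 0 1
0 1 0 1

After press 2 at (3,3):
0 1 0 0
0 1 1 0
1 0 0 1
0 0 1 0
0 1 0 0

After press 3 at (4,0):
0 1 0 0
0 1 1 0
1 0 0 1
1 0 1 0
1 0 0 0

After press 4 at (1,0):
1 1 0 0
1 0 1 0
0 0 0 1
1 0 1 0
1 0 0 0

After press 5 at (2,3):
1 1 0 0
1 0 1 1
0 0 1 0
1 0 1 1
1 0 0 0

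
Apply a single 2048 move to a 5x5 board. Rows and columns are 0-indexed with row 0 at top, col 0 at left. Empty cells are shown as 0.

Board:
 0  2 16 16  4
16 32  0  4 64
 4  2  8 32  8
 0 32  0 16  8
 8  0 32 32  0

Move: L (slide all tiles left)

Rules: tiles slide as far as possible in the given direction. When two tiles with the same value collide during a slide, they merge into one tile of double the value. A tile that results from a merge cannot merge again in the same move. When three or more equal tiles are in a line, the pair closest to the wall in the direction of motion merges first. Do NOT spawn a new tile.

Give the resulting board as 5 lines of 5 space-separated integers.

Answer:  2 32  4  0  0
16 32  4 64  0
 4  2  8 32  8
32 16  8  0  0
 8 64  0  0  0

Derivation:
Slide left:
row 0: [0, 2, 16, 16, 4] -> [2, 32, 4, 0, 0]
row 1: [16, 32, 0, 4, 64] -> [16, 32, 4, 64, 0]
row 2: [4, 2, 8, 32, 8] -> [4, 2, 8, 32, 8]
row 3: [0, 32, 0, 16, 8] -> [32, 16, 8, 0, 0]
row 4: [8, 0, 32, 32, 0] -> [8, 64, 0, 0, 0]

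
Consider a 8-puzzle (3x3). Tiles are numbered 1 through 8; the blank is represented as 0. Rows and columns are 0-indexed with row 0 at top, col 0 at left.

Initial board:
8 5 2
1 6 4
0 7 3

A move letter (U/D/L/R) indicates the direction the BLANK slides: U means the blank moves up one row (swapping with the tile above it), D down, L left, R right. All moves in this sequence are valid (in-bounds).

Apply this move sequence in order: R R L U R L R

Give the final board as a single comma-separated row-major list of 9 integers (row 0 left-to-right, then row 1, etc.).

Answer: 8, 5, 2, 1, 4, 0, 7, 6, 3

Derivation:
After move 1 (R):
8 5 2
1 6 4
7 0 3

After move 2 (R):
8 5 2
1 6 4
7 3 0

After move 3 (L):
8 5 2
1 6 4
7 0 3

After move 4 (U):
8 5 2
1 0 4
7 6 3

After move 5 (R):
8 5 2
1 4 0
7 6 3

After move 6 (L):
8 5 2
1 0 4
7 6 3

After move 7 (R):
8 5 2
1 4 0
7 6 3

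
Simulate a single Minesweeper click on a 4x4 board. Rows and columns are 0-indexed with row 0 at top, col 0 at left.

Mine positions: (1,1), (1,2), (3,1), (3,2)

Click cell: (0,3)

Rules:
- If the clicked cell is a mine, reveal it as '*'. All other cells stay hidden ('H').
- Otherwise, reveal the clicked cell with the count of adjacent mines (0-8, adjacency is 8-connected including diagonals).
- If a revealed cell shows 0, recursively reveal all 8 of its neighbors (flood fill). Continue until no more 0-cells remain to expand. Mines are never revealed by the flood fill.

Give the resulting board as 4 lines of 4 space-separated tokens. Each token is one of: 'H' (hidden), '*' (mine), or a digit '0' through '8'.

H H H 1
H H H H
H H H H
H H H H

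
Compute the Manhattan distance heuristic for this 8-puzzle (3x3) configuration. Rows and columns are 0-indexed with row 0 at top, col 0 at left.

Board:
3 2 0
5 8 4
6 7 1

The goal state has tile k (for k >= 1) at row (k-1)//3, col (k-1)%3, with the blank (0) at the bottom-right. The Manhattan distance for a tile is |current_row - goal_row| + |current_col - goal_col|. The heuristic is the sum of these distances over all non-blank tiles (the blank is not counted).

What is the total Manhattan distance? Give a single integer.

Tile 3: at (0,0), goal (0,2), distance |0-0|+|0-2| = 2
Tile 2: at (0,1), goal (0,1), distance |0-0|+|1-1| = 0
Tile 5: at (1,0), goal (1,1), distance |1-1|+|0-1| = 1
Tile 8: at (1,1), goal (2,1), distance |1-2|+|1-1| = 1
Tile 4: at (1,2), goal (1,0), distance |1-1|+|2-0| = 2
Tile 6: at (2,0), goal (1,2), distance |2-1|+|0-2| = 3
Tile 7: at (2,1), goal (2,0), distance |2-2|+|1-0| = 1
Tile 1: at (2,2), goal (0,0), distance |2-0|+|2-0| = 4
Sum: 2 + 0 + 1 + 1 + 2 + 3 + 1 + 4 = 14

Answer: 14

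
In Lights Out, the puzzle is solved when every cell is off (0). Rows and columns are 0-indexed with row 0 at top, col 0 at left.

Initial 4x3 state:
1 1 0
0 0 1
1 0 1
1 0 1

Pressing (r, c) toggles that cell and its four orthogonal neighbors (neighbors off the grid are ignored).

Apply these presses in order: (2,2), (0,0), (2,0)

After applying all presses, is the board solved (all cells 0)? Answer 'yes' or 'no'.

Answer: yes

Derivation:
After press 1 at (2,2):
1 1 0
0 0 0
1 1 0
1 0 0

After press 2 at (0,0):
0 0 0
1 0 0
1 1 0
1 0 0

After press 3 at (2,0):
0 0 0
0 0 0
0 0 0
0 0 0

Lights still on: 0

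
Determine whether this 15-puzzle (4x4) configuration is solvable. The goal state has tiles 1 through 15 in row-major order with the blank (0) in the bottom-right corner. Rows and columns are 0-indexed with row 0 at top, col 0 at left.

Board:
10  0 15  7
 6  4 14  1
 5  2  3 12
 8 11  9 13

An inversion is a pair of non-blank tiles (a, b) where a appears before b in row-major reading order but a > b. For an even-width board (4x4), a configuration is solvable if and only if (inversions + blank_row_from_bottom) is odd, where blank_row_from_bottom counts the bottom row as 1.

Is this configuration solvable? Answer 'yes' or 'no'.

Inversions: 51
Blank is in row 0 (0-indexed from top), which is row 4 counting from the bottom (bottom = 1).
51 + 4 = 55, which is odd, so the puzzle is solvable.

Answer: yes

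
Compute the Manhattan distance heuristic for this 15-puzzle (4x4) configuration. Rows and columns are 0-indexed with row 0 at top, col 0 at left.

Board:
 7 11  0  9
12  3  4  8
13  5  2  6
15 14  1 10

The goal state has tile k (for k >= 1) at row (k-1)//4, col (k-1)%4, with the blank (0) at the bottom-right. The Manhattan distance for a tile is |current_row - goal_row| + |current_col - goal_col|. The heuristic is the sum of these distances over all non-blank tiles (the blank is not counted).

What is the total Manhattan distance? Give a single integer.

Answer: 38

Derivation:
Tile 7: at (0,0), goal (1,2), distance |0-1|+|0-2| = 3
Tile 11: at (0,1), goal (2,2), distance |0-2|+|1-2| = 3
Tile 9: at (0,3), goal (2,0), distance |0-2|+|3-0| = 5
Tile 12: at (1,0), goal (2,3), distance |1-2|+|0-3| = 4
Tile 3: at (1,1), goal (0,2), distance |1-0|+|1-2| = 2
Tile 4: at (1,2), goal (0,3), distance |1-0|+|2-3| = 2
Tile 8: at (1,3), goal (1,3), distance |1-1|+|3-3| = 0
Tile 13: at (2,0), goal (3,0), distance |2-3|+|0-0| = 1
Tile 5: at (2,1), goal (1,0), distance |2-1|+|1-0| = 2
Tile 2: at (2,2), goal (0,1), distance |2-0|+|2-1| = 3
Tile 6: at (2,3), goal (1,1), distance |2-1|+|3-1| = 3
Tile 15: at (3,0), goal (3,2), distance |3-3|+|0-2| = 2
Tile 14: at (3,1), goal (3,1), distance |3-3|+|1-1| = 0
Tile 1: at (3,2), goal (0,0), distance |3-0|+|2-0| = 5
Tile 10: at (3,3), goal (2,1), distance |3-2|+|3-1| = 3
Sum: 3 + 3 + 5 + 4 + 2 + 2 + 0 + 1 + 2 + 3 + 3 + 2 + 0 + 5 + 3 = 38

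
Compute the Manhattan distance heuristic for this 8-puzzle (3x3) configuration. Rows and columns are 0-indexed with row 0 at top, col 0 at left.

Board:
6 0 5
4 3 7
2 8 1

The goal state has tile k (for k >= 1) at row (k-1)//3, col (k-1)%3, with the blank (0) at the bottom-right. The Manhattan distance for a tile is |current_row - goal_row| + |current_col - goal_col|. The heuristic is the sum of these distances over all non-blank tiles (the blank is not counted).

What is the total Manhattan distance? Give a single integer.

Tile 6: (0,0)->(1,2) = 3
Tile 5: (0,2)->(1,1) = 2
Tile 4: (1,0)->(1,0) = 0
Tile 3: (1,1)->(0,2) = 2
Tile 7: (1,2)->(2,0) = 3
Tile 2: (2,0)->(0,1) = 3
Tile 8: (2,1)->(2,1) = 0
Tile 1: (2,2)->(0,0) = 4
Sum: 3 + 2 + 0 + 2 + 3 + 3 + 0 + 4 = 17

Answer: 17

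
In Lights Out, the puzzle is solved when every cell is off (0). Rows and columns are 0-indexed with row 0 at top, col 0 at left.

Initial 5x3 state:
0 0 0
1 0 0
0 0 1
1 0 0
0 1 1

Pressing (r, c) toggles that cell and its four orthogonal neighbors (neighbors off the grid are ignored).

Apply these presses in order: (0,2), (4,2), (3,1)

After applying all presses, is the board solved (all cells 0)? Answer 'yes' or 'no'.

After press 1 at (0,2):
0 1 1
1 0 1
0 0 1
1 0 0
0 1 1

After press 2 at (4,2):
0 1 1
1 0 1
0 0 1
1 0 1
0 0 0

After press 3 at (3,1):
0 1 1
1 0 1
0 1 1
0 1 0
0 1 0

Lights still on: 8

Answer: no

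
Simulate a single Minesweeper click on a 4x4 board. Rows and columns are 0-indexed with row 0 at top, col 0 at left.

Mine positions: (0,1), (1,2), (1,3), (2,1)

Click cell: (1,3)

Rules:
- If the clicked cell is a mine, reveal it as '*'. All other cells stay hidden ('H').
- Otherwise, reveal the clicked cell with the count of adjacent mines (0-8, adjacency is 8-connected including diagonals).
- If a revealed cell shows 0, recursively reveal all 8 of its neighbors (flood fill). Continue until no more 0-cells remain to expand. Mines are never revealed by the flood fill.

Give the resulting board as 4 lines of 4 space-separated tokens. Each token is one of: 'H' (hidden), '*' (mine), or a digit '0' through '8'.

H H H H
H H H *
H H H H
H H H H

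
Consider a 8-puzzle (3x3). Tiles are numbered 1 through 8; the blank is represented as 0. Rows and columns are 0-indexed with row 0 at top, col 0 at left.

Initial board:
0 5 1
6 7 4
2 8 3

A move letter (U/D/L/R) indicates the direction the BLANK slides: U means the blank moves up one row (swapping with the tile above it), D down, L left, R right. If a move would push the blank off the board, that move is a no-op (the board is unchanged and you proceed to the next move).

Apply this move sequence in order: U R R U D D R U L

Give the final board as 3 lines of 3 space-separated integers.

After move 1 (U):
0 5 1
6 7 4
2 8 3

After move 2 (R):
5 0 1
6 7 4
2 8 3

After move 3 (R):
5 1 0
6 7 4
2 8 3

After move 4 (U):
5 1 0
6 7 4
2 8 3

After move 5 (D):
5 1 4
6 7 0
2 8 3

After move 6 (D):
5 1 4
6 7 3
2 8 0

After move 7 (R):
5 1 4
6 7 3
2 8 0

After move 8 (U):
5 1 4
6 7 0
2 8 3

After move 9 (L):
5 1 4
6 0 7
2 8 3

Answer: 5 1 4
6 0 7
2 8 3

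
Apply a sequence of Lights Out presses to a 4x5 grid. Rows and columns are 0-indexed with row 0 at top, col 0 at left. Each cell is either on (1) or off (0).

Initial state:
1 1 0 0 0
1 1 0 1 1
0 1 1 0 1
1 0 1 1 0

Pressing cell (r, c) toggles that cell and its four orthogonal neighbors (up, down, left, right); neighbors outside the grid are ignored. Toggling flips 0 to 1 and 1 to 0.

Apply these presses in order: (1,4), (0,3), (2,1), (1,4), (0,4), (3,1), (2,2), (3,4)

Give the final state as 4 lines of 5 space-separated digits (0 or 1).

Answer: 1 1 1 0 0
1 0 1 0 0
1 0 1 1 0
0 0 1 0 1

Derivation:
After press 1 at (1,4):
1 1 0 0 1
1 1 0 0 0
0 1 1 0 0
1 0 1 1 0

After press 2 at (0,3):
1 1 1 1 0
1 1 0 1 0
0 1 1 0 0
1 0 1 1 0

After press 3 at (2,1):
1 1 1 1 0
1 0 0 1 0
1 0 0 0 0
1 1 1 1 0

After press 4 at (1,4):
1 1 1 1 1
1 0 0 0 1
1 0 0 0 1
1 1 1 1 0

After press 5 at (0,4):
1 1 1 0 0
1 0 0 0 0
1 0 0 0 1
1 1 1 1 0

After press 6 at (3,1):
1 1 1 0 0
1 0 0 0 0
1 1 0 0 1
0 0 0 1 0

After press 7 at (2,2):
1 1 1 0 0
1 0 1 0 0
1 0 1 1 1
0 0 1 1 0

After press 8 at (3,4):
1 1 1 0 0
1 0 1 0 0
1 0 1 1 0
0 0 1 0 1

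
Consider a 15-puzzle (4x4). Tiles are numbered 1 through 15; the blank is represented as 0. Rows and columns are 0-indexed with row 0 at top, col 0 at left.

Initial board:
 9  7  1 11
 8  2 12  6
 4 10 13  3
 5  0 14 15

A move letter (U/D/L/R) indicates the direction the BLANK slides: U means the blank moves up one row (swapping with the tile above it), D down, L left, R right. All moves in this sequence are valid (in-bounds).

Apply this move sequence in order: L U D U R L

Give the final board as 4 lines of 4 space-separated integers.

Answer:  9  7  1 11
 8  2 12  6
 0 10 13  3
 4  5 14 15

Derivation:
After move 1 (L):
 9  7  1 11
 8  2 12  6
 4 10 13  3
 0  5 14 15

After move 2 (U):
 9  7  1 11
 8  2 12  6
 0 10 13  3
 4  5 14 15

After move 3 (D):
 9  7  1 11
 8  2 12  6
 4 10 13  3
 0  5 14 15

After move 4 (U):
 9  7  1 11
 8  2 12  6
 0 10 13  3
 4  5 14 15

After move 5 (R):
 9  7  1 11
 8  2 12  6
10  0 13  3
 4  5 14 15

After move 6 (L):
 9  7  1 11
 8  2 12  6
 0 10 13  3
 4  5 14 15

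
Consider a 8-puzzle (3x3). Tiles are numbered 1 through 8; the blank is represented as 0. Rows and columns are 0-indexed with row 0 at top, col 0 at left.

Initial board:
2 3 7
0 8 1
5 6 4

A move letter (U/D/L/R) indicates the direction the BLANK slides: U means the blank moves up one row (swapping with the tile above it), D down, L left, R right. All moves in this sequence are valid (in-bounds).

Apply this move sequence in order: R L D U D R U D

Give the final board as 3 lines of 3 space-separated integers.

Answer: 2 3 7
5 8 1
6 0 4

Derivation:
After move 1 (R):
2 3 7
8 0 1
5 6 4

After move 2 (L):
2 3 7
0 8 1
5 6 4

After move 3 (D):
2 3 7
5 8 1
0 6 4

After move 4 (U):
2 3 7
0 8 1
5 6 4

After move 5 (D):
2 3 7
5 8 1
0 6 4

After move 6 (R):
2 3 7
5 8 1
6 0 4

After move 7 (U):
2 3 7
5 0 1
6 8 4

After move 8 (D):
2 3 7
5 8 1
6 0 4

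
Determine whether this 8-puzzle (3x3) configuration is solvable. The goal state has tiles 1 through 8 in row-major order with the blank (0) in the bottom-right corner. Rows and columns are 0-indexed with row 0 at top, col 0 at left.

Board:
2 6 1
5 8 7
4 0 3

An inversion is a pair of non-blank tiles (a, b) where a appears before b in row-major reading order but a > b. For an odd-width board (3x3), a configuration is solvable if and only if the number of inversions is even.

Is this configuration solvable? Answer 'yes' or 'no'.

Answer: no

Derivation:
Inversions (pairs i<j in row-major order where tile[i] > tile[j] > 0): 13
13 is odd, so the puzzle is not solvable.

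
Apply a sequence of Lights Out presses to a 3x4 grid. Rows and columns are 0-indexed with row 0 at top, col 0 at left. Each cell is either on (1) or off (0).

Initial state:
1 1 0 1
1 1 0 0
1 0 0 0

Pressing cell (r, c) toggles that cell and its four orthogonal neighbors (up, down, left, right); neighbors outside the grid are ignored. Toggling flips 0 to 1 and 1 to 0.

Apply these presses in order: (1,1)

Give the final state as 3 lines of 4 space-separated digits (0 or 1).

Answer: 1 0 0 1
0 0 1 0
1 1 0 0

Derivation:
After press 1 at (1,1):
1 0 0 1
0 0 1 0
1 1 0 0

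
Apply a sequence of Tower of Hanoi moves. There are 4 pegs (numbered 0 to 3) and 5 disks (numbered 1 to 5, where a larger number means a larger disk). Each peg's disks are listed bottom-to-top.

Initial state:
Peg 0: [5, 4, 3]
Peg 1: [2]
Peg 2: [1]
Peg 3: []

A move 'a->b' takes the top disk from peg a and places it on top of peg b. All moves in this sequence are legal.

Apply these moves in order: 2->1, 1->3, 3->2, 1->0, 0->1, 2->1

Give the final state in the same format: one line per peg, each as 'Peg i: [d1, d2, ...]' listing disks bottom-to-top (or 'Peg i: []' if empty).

Answer: Peg 0: [5, 4, 3]
Peg 1: [2, 1]
Peg 2: []
Peg 3: []

Derivation:
After move 1 (2->1):
Peg 0: [5, 4, 3]
Peg 1: [2, 1]
Peg 2: []
Peg 3: []

After move 2 (1->3):
Peg 0: [5, 4, 3]
Peg 1: [2]
Peg 2: []
Peg 3: [1]

After move 3 (3->2):
Peg 0: [5, 4, 3]
Peg 1: [2]
Peg 2: [1]
Peg 3: []

After move 4 (1->0):
Peg 0: [5, 4, 3, 2]
Peg 1: []
Peg 2: [1]
Peg 3: []

After move 5 (0->1):
Peg 0: [5, 4, 3]
Peg 1: [2]
Peg 2: [1]
Peg 3: []

After move 6 (2->1):
Peg 0: [5, 4, 3]
Peg 1: [2, 1]
Peg 2: []
Peg 3: []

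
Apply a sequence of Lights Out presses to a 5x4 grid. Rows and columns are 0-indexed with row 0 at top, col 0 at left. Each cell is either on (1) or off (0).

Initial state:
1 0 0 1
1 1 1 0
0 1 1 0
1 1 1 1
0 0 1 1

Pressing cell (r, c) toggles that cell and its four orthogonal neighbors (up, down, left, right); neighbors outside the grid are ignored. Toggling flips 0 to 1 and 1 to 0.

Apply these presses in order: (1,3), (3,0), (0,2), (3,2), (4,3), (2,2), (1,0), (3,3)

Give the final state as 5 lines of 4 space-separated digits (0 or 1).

Answer: 0 1 1 1
0 0 0 1
0 0 1 1
0 1 0 0
1 0 1 1

Derivation:
After press 1 at (1,3):
1 0 0 0
1 1 0 1
0 1 1 1
1 1 1 1
0 0 1 1

After press 2 at (3,0):
1 0 0 0
1 1 0 1
1 1 1 1
0 0 1 1
1 0 1 1

After press 3 at (0,2):
1 1 1 1
1 1 1 1
1 1 1 1
0 0 1 1
1 0 1 1

After press 4 at (3,2):
1 1 1 1
1 1 1 1
1 1 0 1
0 1 0 0
1 0 0 1

After press 5 at (4,3):
1 1 1 1
1 1 1 1
1 1 0 1
0 1 0 1
1 0 1 0

After press 6 at (2,2):
1 1 1 1
1 1 0 1
1 0 1 0
0 1 1 1
1 0 1 0

After press 7 at (1,0):
0 1 1 1
0 0 0 1
0 0 1 0
0 1 1 1
1 0 1 0

After press 8 at (3,3):
0 1 1 1
0 0 0 1
0 0 1 1
0 1 0 0
1 0 1 1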